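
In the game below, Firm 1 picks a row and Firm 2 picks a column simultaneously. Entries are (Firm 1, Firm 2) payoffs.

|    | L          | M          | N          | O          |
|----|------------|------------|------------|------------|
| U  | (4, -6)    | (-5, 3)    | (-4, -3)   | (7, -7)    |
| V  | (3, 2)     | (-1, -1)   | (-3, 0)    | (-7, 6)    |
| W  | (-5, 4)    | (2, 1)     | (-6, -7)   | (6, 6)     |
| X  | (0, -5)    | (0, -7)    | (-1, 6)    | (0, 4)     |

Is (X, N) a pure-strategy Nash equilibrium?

Yes

Holding Firm 2 at N: Firm 1 gets -1 from X, versus -4 from U, -3 from V, -6 from W. No profitable deviation for Firm 1.
Holding Firm 1 at X: Firm 2 gets 6 from N, versus -5 from L, -7 from M, 4 from O. No profitable deviation for Firm 2 either.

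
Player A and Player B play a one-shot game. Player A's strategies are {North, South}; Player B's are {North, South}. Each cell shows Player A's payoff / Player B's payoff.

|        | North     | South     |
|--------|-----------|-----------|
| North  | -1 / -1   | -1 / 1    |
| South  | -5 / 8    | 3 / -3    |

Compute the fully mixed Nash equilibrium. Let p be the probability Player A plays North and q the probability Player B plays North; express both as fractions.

p = 11/13, q = 1/2

Each player's mixing probability is pinned down by making the *other* player indifferent.
Player B indifferent between North and South: p·(-1) + (1−p)·8 = p·1 + (1−p)·(-3) ⟹ 8 + (-9)p = (-3) + 4p ⟹ p = 11/13.
Player A indifferent between North and South: q·(-1) + (1−q)·(-1) = q·(-5) + (1−q)·3 ⟹ (-1) + 0q = 3 + (-8)q ⟹ q = 1/2.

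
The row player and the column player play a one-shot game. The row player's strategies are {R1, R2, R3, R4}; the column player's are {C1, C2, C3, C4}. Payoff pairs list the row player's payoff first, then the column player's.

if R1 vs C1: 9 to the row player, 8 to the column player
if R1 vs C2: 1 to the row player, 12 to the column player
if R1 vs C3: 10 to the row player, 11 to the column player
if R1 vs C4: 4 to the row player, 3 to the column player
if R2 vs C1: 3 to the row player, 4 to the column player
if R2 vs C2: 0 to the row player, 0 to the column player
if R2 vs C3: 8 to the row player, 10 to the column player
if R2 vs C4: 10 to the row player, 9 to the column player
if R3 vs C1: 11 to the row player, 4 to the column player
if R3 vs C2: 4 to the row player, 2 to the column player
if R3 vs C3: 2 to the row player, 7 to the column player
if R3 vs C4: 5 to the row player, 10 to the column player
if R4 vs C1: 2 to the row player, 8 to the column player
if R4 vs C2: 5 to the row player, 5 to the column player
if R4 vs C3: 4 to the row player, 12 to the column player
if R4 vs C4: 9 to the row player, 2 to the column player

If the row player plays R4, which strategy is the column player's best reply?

C3

With the row player fixed at R4, the column player's payoffs are: C1 → 8, C2 → 5, C3 → 12, C4 → 2.
The maximum is 12, achieved by C3.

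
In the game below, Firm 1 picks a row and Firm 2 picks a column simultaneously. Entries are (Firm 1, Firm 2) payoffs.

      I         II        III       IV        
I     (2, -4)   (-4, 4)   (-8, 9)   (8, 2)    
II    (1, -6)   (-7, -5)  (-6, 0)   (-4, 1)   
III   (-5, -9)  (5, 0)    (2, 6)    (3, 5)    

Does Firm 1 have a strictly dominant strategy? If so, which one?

None

Check whether one of Firm 1's strategies beats all alternatives regardless of what the opponent does.
I is not dominant: against II, III gives 5 > -4.
II is not dominant: against I, I gives 2 > 1.
III is not dominant: against I, I gives 2 > -5.
No single strategy is best against every opponent action.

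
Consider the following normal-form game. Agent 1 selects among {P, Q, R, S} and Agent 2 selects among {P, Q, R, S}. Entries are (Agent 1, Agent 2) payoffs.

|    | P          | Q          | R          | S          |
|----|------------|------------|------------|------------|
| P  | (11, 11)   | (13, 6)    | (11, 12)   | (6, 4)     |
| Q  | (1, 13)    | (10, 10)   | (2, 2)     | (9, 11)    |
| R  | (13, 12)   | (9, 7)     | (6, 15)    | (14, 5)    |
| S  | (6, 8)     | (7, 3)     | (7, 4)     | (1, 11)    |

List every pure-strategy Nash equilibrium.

(P, R)

Check mutual best responses: a cell is a NE iff neither player can gain by unilaterally deviating.
Agent 1's best responses — vs P: R (payoff 13); vs Q: P (payoff 13); vs R: P (payoff 11); vs S: R (payoff 14).
Agent 2's best responses — vs P: R (payoff 12); vs Q: P (payoff 13); vs R: R (payoff 15); vs S: S (payoff 11).
The only mutual best response is (P, R); neither player gains by switching there.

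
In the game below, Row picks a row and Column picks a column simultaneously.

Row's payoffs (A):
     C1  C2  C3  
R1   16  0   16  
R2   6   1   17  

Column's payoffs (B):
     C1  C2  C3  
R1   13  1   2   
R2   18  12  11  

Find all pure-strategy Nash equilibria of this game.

Check mutual best responses: a cell is a NE iff neither player can gain by unilaterally deviating.
Row's best responses — vs C1: R1 (payoff 16); vs C2: R2 (payoff 1); vs C3: R2 (payoff 17).
Column's best responses — vs R1: C1 (payoff 13); vs R2: C1 (payoff 18).
The only mutual best response is (R1, C1); neither player gains by switching there.

(R1, C1)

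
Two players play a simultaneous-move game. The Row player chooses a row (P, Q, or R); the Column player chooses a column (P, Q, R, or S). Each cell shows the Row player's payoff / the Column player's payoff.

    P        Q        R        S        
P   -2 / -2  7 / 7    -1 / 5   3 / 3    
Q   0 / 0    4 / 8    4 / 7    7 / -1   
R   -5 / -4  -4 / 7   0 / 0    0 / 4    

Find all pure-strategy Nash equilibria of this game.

(P, Q)

A profile is a Nash equilibrium when each player is best-responding to the other.
The Row player's best responses — vs P: Q (payoff 0); vs Q: P (payoff 7); vs R: Q (payoff 4); vs S: Q (payoff 7).
The Column player's best responses — vs P: Q (payoff 7); vs Q: Q (payoff 8); vs R: Q (payoff 7).
The only mutual best response is (P, Q); neither player gains by switching there.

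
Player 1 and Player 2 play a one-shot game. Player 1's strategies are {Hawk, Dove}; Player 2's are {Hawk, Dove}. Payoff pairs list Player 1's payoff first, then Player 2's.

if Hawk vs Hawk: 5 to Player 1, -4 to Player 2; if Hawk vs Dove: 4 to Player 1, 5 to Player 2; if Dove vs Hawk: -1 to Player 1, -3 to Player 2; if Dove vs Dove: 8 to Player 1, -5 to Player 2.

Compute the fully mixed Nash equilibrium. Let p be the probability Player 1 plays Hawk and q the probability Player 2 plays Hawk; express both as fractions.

In a mixed NE each player is indifferent between their pure strategies, so the opponent's mix sets the indifference.
Player 2 indifferent between Hawk and Dove: p·(-4) + (1−p)·(-3) = p·5 + (1−p)·(-5) ⟹ (-3) + (-1)p = (-5) + 10p ⟹ p = 2/11.
Player 1 indifferent between Hawk and Dove: q·5 + (1−q)·4 = q·(-1) + (1−q)·8 ⟹ 4 + 1q = 8 + (-9)q ⟹ q = 2/5.

p = 2/11, q = 2/5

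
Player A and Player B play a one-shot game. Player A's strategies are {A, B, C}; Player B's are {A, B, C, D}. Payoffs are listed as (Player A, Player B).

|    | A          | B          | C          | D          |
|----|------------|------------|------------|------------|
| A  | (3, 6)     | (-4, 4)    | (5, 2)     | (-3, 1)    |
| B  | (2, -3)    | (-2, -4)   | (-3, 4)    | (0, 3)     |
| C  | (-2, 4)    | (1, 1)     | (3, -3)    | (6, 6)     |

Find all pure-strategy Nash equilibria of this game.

Check mutual best responses: a cell is a NE iff neither player can gain by unilaterally deviating.
Player A's best responses — vs A: A (payoff 3); vs B: C (payoff 1); vs C: A (payoff 5); vs D: C (payoff 6).
Player B's best responses — vs A: A (payoff 6); vs B: C (payoff 4); vs C: D (payoff 6).
Mutual best responses occur at (A, A) and (C, D); at each, neither player gains by switching.

(A, A) and (C, D)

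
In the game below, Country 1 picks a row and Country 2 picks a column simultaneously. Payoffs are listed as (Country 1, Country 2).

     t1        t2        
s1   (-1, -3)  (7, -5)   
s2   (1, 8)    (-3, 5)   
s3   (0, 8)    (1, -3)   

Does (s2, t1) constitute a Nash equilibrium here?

Holding Country 2 at t1: Country 1 gets 1 from s2, versus -1 from s1, 0 from s3. No profitable deviation for Country 1.
Holding Country 1 at s2: Country 2 gets 8 from t1, versus 5 from t2. No profitable deviation for Country 2 either.

Yes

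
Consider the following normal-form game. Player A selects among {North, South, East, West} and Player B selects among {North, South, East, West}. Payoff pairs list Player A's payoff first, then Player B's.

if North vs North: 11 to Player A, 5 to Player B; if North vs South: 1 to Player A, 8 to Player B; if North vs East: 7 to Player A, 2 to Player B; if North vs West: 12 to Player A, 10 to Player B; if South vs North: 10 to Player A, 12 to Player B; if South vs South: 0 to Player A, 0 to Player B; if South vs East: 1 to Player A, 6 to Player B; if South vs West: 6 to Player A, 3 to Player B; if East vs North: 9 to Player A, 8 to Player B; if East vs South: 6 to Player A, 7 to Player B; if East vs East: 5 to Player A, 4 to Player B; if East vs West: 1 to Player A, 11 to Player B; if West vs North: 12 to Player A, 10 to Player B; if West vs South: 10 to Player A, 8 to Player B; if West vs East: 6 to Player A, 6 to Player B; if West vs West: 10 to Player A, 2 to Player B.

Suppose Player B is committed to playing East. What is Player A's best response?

With Player B fixed at East, Player A's payoffs are: North → 7, South → 1, East → 5, West → 6.
The maximum is 7, achieved by North.

North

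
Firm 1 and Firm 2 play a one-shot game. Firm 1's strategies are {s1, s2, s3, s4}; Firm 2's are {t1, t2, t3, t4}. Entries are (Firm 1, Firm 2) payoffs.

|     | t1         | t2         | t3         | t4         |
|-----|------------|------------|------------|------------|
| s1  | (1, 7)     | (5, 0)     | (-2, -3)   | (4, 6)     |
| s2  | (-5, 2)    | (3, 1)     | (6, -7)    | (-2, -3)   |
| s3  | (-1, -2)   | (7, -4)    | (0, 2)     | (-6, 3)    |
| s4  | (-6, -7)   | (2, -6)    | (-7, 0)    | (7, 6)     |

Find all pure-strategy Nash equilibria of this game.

(s1, t1) and (s4, t4)

A profile is a Nash equilibrium when each player is best-responding to the other.
Firm 1's best responses — vs t1: s1 (payoff 1); vs t2: s3 (payoff 7); vs t3: s2 (payoff 6); vs t4: s4 (payoff 7).
Firm 2's best responses — vs s1: t1 (payoff 7); vs s2: t1 (payoff 2); vs s3: t4 (payoff 3); vs s4: t4 (payoff 6).
Mutual best responses occur at (s1, t1) and (s4, t4); at each, neither player gains by switching.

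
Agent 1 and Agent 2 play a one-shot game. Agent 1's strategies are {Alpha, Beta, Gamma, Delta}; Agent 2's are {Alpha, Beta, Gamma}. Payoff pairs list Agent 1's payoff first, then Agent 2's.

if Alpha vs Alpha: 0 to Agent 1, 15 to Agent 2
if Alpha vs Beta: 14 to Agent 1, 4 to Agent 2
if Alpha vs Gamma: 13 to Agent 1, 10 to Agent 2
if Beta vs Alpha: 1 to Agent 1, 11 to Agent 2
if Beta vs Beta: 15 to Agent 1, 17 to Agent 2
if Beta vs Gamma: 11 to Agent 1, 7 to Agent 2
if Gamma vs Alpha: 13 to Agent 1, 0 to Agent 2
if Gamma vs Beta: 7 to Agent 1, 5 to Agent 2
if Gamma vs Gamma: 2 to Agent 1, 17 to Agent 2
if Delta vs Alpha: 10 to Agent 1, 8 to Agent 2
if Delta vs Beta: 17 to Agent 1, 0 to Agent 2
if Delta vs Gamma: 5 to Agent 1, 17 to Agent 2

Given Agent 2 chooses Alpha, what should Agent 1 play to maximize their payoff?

Gamma

With Agent 2 fixed at Alpha, Agent 1's payoffs are: Alpha → 0, Beta → 1, Gamma → 13, Delta → 10.
The maximum is 13, achieved by Gamma.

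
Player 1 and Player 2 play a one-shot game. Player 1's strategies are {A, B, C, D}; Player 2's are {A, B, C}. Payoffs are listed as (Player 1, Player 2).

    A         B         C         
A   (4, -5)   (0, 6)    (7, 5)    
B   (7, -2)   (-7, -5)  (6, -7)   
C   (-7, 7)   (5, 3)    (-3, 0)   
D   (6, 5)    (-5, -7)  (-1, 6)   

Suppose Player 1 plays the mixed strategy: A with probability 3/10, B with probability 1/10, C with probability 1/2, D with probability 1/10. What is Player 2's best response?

A

Player 2's best reply maximizes expected payoff against the mix.
A: (3/10)·(-5) + (1/10)·(-2) + (1/2)·7 + (1/10)·5 = 23/10
B: (3/10)·6 + (1/10)·(-5) + (1/2)·3 + (1/10)·(-7) = 21/10
C: (3/10)·5 + (1/10)·(-7) + (1/2)·0 + (1/10)·6 = 7/5
Highest expected payoff is 23/10, from A.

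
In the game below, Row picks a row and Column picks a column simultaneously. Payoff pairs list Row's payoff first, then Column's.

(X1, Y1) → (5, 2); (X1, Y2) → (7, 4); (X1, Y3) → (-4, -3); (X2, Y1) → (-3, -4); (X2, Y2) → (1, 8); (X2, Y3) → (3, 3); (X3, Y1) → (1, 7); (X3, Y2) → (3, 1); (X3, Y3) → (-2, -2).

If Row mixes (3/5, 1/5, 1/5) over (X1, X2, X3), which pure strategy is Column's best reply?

Y2

Compute Column's expected payoff from each pure strategy against the given mix.
Y1: (3/5)·2 + (1/5)·(-4) + (1/5)·7 = 9/5
Y2: (3/5)·4 + (1/5)·8 + (1/5)·1 = 21/5
Y3: (3/5)·(-3) + (1/5)·3 + (1/5)·(-2) = -8/5
Highest expected payoff is 21/5, from Y2.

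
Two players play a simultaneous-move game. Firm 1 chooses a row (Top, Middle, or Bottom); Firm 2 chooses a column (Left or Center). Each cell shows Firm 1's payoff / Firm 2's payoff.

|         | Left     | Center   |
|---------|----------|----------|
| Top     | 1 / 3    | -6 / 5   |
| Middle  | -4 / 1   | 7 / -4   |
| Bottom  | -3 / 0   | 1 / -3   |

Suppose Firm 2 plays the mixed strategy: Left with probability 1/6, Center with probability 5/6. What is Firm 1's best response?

Firm 1's best reply maximizes expected payoff against the mix.
Top: (1/6)·1 + (5/6)·(-6) = -29/6
Middle: (1/6)·(-4) + (5/6)·7 = 31/6
Bottom: (1/6)·(-3) + (5/6)·1 = 1/3
Highest expected payoff is 31/6, from Middle.

Middle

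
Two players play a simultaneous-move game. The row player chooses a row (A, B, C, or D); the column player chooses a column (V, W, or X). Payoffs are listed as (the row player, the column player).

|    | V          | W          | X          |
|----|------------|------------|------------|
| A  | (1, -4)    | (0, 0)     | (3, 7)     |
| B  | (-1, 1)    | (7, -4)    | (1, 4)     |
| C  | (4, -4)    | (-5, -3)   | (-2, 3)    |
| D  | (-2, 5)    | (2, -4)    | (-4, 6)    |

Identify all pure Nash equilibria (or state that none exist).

Check mutual best responses: a cell is a NE iff neither player can gain by unilaterally deviating.
The row player's best responses — vs V: C (payoff 4); vs W: B (payoff 7); vs X: A (payoff 3).
The column player's best responses — vs A: X (payoff 7); vs B: X (payoff 4); vs C: X (payoff 3); vs D: X (payoff 6).
The only mutual best response is (A, X); neither player gains by switching there.

(A, X)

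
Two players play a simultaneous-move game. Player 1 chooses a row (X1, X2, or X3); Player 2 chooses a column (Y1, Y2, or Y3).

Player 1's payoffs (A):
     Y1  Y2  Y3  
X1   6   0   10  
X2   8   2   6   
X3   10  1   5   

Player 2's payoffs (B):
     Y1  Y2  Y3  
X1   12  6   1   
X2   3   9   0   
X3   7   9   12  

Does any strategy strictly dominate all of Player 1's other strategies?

Check whether one of Player 1's strategies beats all alternatives regardless of what the opponent does.
X1 is not dominant: against Y1, X2 gives 8 > 6.
X2 is not dominant: against Y1, X3 gives 10 > 8.
X3 is not dominant: against Y2, X2 gives 2 > 1.
No single strategy is best against every opponent action.

No strictly dominant strategy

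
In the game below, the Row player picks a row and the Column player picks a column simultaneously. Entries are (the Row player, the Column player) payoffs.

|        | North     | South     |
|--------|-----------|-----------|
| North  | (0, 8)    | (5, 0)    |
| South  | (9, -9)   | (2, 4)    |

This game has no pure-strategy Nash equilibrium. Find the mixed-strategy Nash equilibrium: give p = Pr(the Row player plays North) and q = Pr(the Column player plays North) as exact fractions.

In a mixed NE each player is indifferent between their pure strategies, so the opponent's mix sets the indifference.
The Column player indifferent between North and South: p·8 + (1−p)·(-9) = p·0 + (1−p)·4 ⟹ (-9) + 17p = 4 + (-4)p ⟹ p = 13/21.
The Row player indifferent between North and South: q·0 + (1−q)·5 = q·9 + (1−q)·2 ⟹ 5 + (-5)q = 2 + 7q ⟹ q = 1/4.

p = 13/21, q = 1/4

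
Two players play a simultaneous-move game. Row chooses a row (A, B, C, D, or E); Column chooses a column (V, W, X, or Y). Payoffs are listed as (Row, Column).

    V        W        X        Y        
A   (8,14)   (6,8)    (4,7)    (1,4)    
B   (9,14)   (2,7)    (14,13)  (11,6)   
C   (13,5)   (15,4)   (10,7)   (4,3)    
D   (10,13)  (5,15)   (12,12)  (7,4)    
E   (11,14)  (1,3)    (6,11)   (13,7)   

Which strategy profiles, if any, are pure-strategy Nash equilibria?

None

Check mutual best responses: a cell is a NE iff neither player can gain by unilaterally deviating.
Row's best responses — vs V: C (payoff 13); vs W: C (payoff 15); vs X: B (payoff 14); vs Y: E (payoff 13).
Column's best responses — vs A: V (payoff 14); vs B: V (payoff 14); vs C: X (payoff 7); vs D: W (payoff 15); vs E: V (payoff 14).
No cell has both players best-responding. For instance, Row's best reply to Y is E, but against E Column prefers V over Y.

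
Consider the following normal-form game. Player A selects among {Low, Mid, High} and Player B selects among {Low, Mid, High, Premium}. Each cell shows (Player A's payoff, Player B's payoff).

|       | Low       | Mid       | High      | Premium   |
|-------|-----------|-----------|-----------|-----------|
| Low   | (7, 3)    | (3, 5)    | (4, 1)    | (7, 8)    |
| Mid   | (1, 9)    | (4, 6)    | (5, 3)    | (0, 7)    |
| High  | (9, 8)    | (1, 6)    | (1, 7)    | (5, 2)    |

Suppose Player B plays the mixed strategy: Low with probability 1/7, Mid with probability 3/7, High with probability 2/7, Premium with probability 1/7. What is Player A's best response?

Low

Compute Player A's expected payoff from each pure strategy against the given mix.
Low: (1/7)·7 + (3/7)·3 + (2/7)·4 + (1/7)·7 = 31/7
Mid: (1/7)·1 + (3/7)·4 + (2/7)·5 + (1/7)·0 = 23/7
High: (1/7)·9 + (3/7)·1 + (2/7)·1 + (1/7)·5 = 19/7
Highest expected payoff is 31/7, from Low.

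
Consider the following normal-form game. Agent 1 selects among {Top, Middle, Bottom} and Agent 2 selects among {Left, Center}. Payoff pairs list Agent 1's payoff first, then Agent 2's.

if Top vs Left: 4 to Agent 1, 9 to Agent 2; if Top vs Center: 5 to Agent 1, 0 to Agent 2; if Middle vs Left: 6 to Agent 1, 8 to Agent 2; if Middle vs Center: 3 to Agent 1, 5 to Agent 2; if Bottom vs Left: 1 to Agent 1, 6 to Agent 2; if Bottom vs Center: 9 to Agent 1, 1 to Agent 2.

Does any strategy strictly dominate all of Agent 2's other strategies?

Left

A strategy is strictly dominant if it gives Agent 2 a strictly higher payoff than every other strategy, against every choice by the opponent.
Left strictly dominates: vs Top: 9 > 0; vs Middle: 8 > 5; vs Bottom: 6 > 1.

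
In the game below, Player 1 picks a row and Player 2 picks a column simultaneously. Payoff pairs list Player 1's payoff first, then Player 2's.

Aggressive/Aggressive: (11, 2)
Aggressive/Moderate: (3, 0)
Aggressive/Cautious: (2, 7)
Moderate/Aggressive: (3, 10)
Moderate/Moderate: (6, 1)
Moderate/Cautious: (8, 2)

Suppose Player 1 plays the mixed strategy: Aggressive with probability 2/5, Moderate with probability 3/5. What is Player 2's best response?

Compute Player 2's expected payoff from each pure strategy against the given mix.
Aggressive: (2/5)·2 + (3/5)·10 = 34/5
Moderate: (2/5)·0 + (3/5)·1 = 3/5
Cautious: (2/5)·7 + (3/5)·2 = 4
Highest expected payoff is 34/5, from Aggressive.

Aggressive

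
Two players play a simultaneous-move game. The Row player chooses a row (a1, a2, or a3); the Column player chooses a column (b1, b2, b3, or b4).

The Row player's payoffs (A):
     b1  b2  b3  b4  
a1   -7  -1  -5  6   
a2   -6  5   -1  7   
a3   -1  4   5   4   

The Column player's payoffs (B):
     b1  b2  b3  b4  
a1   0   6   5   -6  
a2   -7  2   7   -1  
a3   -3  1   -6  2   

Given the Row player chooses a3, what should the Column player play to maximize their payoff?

b4

With the Row player fixed at a3, the Column player's payoffs are: b1 → -3, b2 → 1, b3 → -6, b4 → 2.
The maximum is 2, achieved by b4.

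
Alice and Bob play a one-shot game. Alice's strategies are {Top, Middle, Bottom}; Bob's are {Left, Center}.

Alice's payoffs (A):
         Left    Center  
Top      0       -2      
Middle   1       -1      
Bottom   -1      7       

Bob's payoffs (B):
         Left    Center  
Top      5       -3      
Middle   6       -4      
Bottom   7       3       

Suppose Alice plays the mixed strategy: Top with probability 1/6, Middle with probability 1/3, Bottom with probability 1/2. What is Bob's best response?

Bob's best reply maximizes expected payoff against the mix.
Left: (1/6)·5 + (1/3)·6 + (1/2)·7 = 19/3
Center: (1/6)·(-3) + (1/3)·(-4) + (1/2)·3 = -1/3
Highest expected payoff is 19/3, from Left.

Left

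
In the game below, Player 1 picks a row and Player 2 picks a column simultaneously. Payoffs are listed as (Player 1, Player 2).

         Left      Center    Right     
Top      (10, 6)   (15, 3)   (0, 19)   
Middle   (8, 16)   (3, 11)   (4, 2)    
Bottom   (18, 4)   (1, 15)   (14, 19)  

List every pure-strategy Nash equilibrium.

Find each player's best response to every opponent strategy; NE are the intersections.
Player 1's best responses — vs Left: Bottom (payoff 18); vs Center: Top (payoff 15); vs Right: Bottom (payoff 14).
Player 2's best responses — vs Top: Right (payoff 19); vs Middle: Left (payoff 16); vs Bottom: Right (payoff 19).
The only mutual best response is (Bottom, Right); neither player gains by switching there.

(Bottom, Right)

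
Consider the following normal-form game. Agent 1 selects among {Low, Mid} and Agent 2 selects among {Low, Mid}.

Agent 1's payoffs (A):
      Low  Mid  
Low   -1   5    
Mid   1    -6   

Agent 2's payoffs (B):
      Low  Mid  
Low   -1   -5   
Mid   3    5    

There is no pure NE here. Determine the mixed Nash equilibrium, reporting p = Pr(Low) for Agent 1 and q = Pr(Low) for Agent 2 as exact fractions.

p = 1/3, q = 11/13

Each player's mixing probability is pinned down by making the *other* player indifferent.
Agent 2 indifferent between Low and Mid: p·(-1) + (1−p)·3 = p·(-5) + (1−p)·5 ⟹ 3 + (-4)p = 5 + (-10)p ⟹ p = 1/3.
Agent 1 indifferent between Low and Mid: q·(-1) + (1−q)·5 = q·1 + (1−q)·(-6) ⟹ 5 + (-6)q = (-6) + 7q ⟹ q = 11/13.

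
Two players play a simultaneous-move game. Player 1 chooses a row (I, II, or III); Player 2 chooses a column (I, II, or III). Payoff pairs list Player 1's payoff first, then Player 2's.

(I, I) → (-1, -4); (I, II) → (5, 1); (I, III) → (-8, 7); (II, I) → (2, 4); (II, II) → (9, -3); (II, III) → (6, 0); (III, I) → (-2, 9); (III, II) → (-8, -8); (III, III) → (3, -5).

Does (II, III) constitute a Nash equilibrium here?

Holding Player 2 at III: Player 1 gets 6 from II, versus -8 from I, 3 from III. No profitable deviation for Player 1.
Holding Player 1 at II: Player 2 gets 0 from III but could get 4 by switching to I. Player 2 has a profitable deviation.

No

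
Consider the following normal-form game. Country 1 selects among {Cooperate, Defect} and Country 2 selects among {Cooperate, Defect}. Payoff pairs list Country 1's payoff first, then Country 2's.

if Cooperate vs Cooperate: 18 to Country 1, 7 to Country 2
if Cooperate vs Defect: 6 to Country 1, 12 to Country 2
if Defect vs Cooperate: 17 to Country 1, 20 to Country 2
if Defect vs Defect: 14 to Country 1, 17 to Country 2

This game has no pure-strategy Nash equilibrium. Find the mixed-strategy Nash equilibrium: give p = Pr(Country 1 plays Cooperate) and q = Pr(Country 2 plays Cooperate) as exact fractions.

p = 3/8, q = 8/9

Each player's mixing probability is pinned down by making the *other* player indifferent.
Country 2 indifferent between Cooperate and Defect: p·7 + (1−p)·20 = p·12 + (1−p)·17 ⟹ 20 + (-13)p = 17 + (-5)p ⟹ p = 3/8.
Country 1 indifferent between Cooperate and Defect: q·18 + (1−q)·6 = q·17 + (1−q)·14 ⟹ 6 + 12q = 14 + 3q ⟹ q = 8/9.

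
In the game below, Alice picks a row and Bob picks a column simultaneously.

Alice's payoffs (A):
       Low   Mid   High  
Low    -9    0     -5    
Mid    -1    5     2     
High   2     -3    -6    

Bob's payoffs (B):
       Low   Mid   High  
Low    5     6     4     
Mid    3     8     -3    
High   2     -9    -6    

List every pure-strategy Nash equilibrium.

(Mid, Mid) and (High, Low)

A profile is a Nash equilibrium when each player is best-responding to the other.
Alice's best responses — vs Low: High (payoff 2); vs Mid: Mid (payoff 5); vs High: Mid (payoff 2).
Bob's best responses — vs Low: Mid (payoff 6); vs Mid: Mid (payoff 8); vs High: Low (payoff 2).
Mutual best responses occur at (Mid, Mid) and (High, Low); at each, neither player gains by switching.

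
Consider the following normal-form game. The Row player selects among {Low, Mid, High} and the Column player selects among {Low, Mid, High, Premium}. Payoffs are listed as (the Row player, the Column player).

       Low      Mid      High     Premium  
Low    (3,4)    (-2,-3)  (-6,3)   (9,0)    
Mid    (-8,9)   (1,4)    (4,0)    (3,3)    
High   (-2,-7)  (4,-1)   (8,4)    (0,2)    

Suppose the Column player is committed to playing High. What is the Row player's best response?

High

With the Column player fixed at High, the Row player's payoffs are: Low → -6, Mid → 4, High → 8.
The maximum is 8, achieved by High.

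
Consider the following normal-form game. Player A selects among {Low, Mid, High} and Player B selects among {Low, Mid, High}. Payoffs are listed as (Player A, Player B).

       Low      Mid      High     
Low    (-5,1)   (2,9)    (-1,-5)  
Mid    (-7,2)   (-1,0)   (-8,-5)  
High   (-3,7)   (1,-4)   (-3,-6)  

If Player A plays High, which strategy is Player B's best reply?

With Player A fixed at High, Player B's payoffs are: Low → 7, Mid → -4, High → -6.
The maximum is 7, achieved by Low.

Low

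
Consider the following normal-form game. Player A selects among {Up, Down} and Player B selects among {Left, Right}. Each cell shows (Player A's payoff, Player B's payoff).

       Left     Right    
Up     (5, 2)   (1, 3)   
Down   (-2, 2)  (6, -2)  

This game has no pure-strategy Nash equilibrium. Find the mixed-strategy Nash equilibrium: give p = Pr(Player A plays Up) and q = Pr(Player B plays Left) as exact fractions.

p = 4/5, q = 5/12

Each player's mixing probability is pinned down by making the *other* player indifferent.
Player B indifferent between Left and Right: p·2 + (1−p)·2 = p·3 + (1−p)·(-2) ⟹ 2 + 0p = (-2) + 5p ⟹ p = 4/5.
Player A indifferent between Up and Down: q·5 + (1−q)·1 = q·(-2) + (1−q)·6 ⟹ 1 + 4q = 6 + (-8)q ⟹ q = 5/12.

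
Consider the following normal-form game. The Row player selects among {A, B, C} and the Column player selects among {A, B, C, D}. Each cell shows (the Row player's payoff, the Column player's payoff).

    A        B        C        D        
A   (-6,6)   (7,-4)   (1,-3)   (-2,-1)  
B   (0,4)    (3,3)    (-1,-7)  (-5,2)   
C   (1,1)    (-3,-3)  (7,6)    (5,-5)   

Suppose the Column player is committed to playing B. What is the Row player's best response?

A

With the Column player fixed at B, the Row player's payoffs are: A → 7, B → 3, C → -3.
The maximum is 7, achieved by A.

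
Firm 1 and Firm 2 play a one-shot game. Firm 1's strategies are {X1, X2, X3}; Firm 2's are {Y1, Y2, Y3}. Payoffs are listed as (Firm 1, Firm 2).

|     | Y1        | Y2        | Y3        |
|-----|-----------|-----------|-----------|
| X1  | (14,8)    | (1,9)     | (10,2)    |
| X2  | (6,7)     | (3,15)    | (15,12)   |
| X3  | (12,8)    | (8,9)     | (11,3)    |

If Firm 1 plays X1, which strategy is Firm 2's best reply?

Y2

With Firm 1 fixed at X1, Firm 2's payoffs are: Y1 → 8, Y2 → 9, Y3 → 2.
The maximum is 9, achieved by Y2.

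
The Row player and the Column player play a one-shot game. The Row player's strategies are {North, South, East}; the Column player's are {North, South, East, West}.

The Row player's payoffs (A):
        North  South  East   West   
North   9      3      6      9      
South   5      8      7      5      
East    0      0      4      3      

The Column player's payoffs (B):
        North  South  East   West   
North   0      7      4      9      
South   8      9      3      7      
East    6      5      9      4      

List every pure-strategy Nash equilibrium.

Check mutual best responses: a cell is a NE iff neither player can gain by unilaterally deviating.
The Row player's best responses — vs North: North (payoff 9); vs South: South (payoff 8); vs East: South (payoff 7); vs West: North (payoff 9).
The Column player's best responses — vs North: West (payoff 9); vs South: South (payoff 9); vs East: East (payoff 9).
Mutual best responses occur at (North, West) and (South, South); at each, neither player gains by switching.

(North, West) and (South, South)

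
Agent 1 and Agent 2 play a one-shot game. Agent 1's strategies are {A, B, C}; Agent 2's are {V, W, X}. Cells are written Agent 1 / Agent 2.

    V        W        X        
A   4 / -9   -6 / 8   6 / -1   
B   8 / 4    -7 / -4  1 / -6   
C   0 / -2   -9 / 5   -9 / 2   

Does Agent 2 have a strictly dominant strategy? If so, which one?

A strategy is strictly dominant if it gives Agent 2 a strictly higher payoff than every other strategy, against every choice by the opponent.
V is not dominant: against A, W gives 8 > -9.
W is not dominant: against B, V gives 4 > -4.
X is not dominant: against A, W gives 8 > -1.
No single strategy is best against every opponent action.

None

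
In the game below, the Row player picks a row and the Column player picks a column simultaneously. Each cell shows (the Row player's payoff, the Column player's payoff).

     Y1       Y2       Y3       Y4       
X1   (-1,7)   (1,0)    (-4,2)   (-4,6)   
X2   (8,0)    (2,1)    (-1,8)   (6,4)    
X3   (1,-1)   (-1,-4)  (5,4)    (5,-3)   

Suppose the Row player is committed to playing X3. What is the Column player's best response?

With the Row player fixed at X3, the Column player's payoffs are: Y1 → -1, Y2 → -4, Y3 → 4, Y4 → -3.
The maximum is 4, achieved by Y3.

Y3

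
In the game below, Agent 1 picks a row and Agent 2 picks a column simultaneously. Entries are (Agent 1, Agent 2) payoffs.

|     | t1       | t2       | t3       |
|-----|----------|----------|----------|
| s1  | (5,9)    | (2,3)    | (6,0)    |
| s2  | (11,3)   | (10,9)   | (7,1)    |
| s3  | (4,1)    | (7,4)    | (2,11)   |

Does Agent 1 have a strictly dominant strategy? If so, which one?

Check whether one of Agent 1's strategies beats all alternatives regardless of what the opponent does.
s2 strictly dominates: vs t1: 11 > each of {5, 4}; vs t2: 10 > each of {2, 7}; vs t3: 7 > each of {6, 2}.

s2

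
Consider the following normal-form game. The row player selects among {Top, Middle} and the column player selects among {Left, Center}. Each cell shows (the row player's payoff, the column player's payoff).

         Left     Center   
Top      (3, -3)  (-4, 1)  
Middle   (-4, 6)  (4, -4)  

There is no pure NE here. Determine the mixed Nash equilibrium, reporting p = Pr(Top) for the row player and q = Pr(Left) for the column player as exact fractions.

p = 5/7, q = 8/15

Each player's mixing probability is pinned down by making the *other* player indifferent.
The column player indifferent between Left and Center: p·(-3) + (1−p)·6 = p·1 + (1−p)·(-4) ⟹ 6 + (-9)p = (-4) + 5p ⟹ p = 5/7.
The row player indifferent between Top and Middle: q·3 + (1−q)·(-4) = q·(-4) + (1−q)·4 ⟹ (-4) + 7q = 4 + (-8)q ⟹ q = 8/15.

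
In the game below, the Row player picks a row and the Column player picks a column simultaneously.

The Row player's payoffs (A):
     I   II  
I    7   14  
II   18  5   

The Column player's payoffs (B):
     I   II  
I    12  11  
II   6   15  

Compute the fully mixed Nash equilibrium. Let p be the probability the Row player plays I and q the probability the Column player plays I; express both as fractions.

p = 9/10, q = 9/20

Each player's mixing probability is pinned down by making the *other* player indifferent.
The Column player indifferent between I and II: p·12 + (1−p)·6 = p·11 + (1−p)·15 ⟹ 6 + 6p = 15 + (-4)p ⟹ p = 9/10.
The Row player indifferent between I and II: q·7 + (1−q)·14 = q·18 + (1−q)·5 ⟹ 14 + (-7)q = 5 + 13q ⟹ q = 9/20.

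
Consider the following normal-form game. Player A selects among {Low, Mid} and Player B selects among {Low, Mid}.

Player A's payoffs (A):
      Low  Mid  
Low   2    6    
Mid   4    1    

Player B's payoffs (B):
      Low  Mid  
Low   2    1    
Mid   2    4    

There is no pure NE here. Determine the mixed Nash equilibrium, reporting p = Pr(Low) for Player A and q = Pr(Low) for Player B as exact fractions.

In a mixed NE each player is indifferent between their pure strategies, so the opponent's mix sets the indifference.
Player B indifferent between Low and Mid: p·2 + (1−p)·2 = p·1 + (1−p)·4 ⟹ 2 + 0p = 4 + (-3)p ⟹ p = 2/3.
Player A indifferent between Low and Mid: q·2 + (1−q)·6 = q·4 + (1−q)·1 ⟹ 6 + (-4)q = 1 + 3q ⟹ q = 5/7.

p = 2/3, q = 5/7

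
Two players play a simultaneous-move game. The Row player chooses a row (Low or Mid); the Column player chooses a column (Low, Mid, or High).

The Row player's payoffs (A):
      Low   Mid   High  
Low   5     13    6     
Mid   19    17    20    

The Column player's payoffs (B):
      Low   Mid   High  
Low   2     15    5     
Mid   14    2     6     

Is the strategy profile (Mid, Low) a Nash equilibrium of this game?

Yes

Holding the Column player at Low: the Row player gets 19 from Mid, versus 5 from Low. No profitable deviation for the Row player.
Holding the Row player at Mid: the Column player gets 14 from Low, versus 2 from Mid, 6 from High. No profitable deviation for the Column player either.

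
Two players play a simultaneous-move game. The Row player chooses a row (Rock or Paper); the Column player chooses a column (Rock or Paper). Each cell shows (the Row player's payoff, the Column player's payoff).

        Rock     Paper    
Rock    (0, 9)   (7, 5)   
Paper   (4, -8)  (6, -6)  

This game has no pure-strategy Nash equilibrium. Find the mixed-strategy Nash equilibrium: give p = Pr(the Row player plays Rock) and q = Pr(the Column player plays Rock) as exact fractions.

In a mixed NE each player is indifferent between their pure strategies, so the opponent's mix sets the indifference.
The Column player indifferent between Rock and Paper: p·9 + (1−p)·(-8) = p·5 + (1−p)·(-6) ⟹ (-8) + 17p = (-6) + 11p ⟹ p = 1/3.
The Row player indifferent between Rock and Paper: q·0 + (1−q)·7 = q·4 + (1−q)·6 ⟹ 7 + (-7)q = 6 + (-2)q ⟹ q = 1/5.

p = 1/3, q = 1/5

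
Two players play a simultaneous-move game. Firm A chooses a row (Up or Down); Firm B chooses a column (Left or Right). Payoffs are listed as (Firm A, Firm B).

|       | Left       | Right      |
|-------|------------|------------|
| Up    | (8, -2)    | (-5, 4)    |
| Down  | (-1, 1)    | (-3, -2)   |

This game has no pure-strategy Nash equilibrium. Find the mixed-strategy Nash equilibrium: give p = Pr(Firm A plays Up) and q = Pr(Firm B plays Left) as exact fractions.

p = 1/3, q = 2/11

In a mixed NE each player is indifferent between their pure strategies, so the opponent's mix sets the indifference.
Firm B indifferent between Left and Right: p·(-2) + (1−p)·1 = p·4 + (1−p)·(-2) ⟹ 1 + (-3)p = (-2) + 6p ⟹ p = 1/3.
Firm A indifferent between Up and Down: q·8 + (1−q)·(-5) = q·(-1) + (1−q)·(-3) ⟹ (-5) + 13q = (-3) + 2q ⟹ q = 2/11.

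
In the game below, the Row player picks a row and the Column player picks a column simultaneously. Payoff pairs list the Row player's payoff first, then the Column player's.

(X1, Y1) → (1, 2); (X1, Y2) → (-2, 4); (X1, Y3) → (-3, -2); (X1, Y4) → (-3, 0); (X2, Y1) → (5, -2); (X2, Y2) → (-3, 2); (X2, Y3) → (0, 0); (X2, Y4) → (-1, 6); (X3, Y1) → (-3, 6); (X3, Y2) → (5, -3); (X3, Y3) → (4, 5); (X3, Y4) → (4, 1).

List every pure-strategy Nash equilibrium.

None

Find each player's best response to every opponent strategy; NE are the intersections.
The Row player's best responses — vs Y1: X2 (payoff 5); vs Y2: X3 (payoff 5); vs Y3: X3 (payoff 4); vs Y4: X3 (payoff 4).
The Column player's best responses — vs X1: Y2 (payoff 4); vs X2: Y4 (payoff 6); vs X3: Y1 (payoff 6).
No cell has both players best-responding. For instance, the Row player's best reply to Y3 is X3, but against X3 the Column player prefers Y1 over Y3.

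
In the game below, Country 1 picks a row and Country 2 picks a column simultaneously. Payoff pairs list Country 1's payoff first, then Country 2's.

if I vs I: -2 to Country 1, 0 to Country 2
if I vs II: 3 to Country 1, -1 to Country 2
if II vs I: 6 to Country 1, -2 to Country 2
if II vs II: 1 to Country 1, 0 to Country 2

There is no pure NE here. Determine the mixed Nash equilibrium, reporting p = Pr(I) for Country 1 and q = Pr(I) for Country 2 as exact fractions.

In a mixed NE each player is indifferent between their pure strategies, so the opponent's mix sets the indifference.
Country 2 indifferent between I and II: p·0 + (1−p)·(-2) = p·(-1) + (1−p)·0 ⟹ (-2) + 2p = 0 + (-1)p ⟹ p = 2/3.
Country 1 indifferent between I and II: q·(-2) + (1−q)·3 = q·6 + (1−q)·1 ⟹ 3 + (-5)q = 1 + 5q ⟹ q = 1/5.

p = 2/3, q = 1/5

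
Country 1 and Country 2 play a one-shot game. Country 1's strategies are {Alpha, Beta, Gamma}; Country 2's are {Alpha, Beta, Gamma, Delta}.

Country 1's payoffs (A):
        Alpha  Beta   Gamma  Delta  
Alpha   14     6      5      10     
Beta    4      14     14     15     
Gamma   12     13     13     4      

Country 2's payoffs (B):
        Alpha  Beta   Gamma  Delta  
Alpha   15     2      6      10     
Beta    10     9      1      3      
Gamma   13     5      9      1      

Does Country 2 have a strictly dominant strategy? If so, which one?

Check whether one of Country 2's strategies beats all alternatives regardless of what the opponent does.
Alpha strictly dominates: vs Alpha: 15 > each of {2, 6, 10}; vs Beta: 10 > each of {9, 1, 3}; vs Gamma: 13 > each of {5, 9, 1}.

Alpha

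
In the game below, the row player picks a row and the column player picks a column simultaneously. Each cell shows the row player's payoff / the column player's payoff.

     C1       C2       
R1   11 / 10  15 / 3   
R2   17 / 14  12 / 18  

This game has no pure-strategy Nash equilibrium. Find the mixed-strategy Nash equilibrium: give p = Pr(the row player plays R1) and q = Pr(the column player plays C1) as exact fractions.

p = 4/11, q = 1/3

In a mixed NE each player is indifferent between their pure strategies, so the opponent's mix sets the indifference.
The column player indifferent between C1 and C2: p·10 + (1−p)·14 = p·3 + (1−p)·18 ⟹ 14 + (-4)p = 18 + (-15)p ⟹ p = 4/11.
The row player indifferent between R1 and R2: q·11 + (1−q)·15 = q·17 + (1−q)·12 ⟹ 15 + (-4)q = 12 + 5q ⟹ q = 1/3.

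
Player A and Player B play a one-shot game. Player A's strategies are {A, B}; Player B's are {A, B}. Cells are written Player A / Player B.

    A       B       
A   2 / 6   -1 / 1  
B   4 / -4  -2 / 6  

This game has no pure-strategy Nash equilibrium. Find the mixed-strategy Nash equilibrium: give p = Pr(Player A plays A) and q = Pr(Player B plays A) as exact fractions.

p = 2/3, q = 1/3

In a mixed NE each player is indifferent between their pure strategies, so the opponent's mix sets the indifference.
Player B indifferent between A and B: p·6 + (1−p)·(-4) = p·1 + (1−p)·6 ⟹ (-4) + 10p = 6 + (-5)p ⟹ p = 2/3.
Player A indifferent between A and B: q·2 + (1−q)·(-1) = q·4 + (1−q)·(-2) ⟹ (-1) + 3q = (-2) + 6q ⟹ q = 1/3.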